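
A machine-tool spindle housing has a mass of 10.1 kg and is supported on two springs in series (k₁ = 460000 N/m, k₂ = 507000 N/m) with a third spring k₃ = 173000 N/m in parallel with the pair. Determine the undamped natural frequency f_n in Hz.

Series pair: k_s = k₁k₂/(k₁+k₂) = (460000)(507000)/(460000 + 507000) = 241200 N/m. In parallel with k₃: k_eq = 241200 + 173000 = 414200 N/m.
ω_n = √(k_eq/m) = √(414200/10.1) = √41010 = 202.5 rad/s.
f_n = ω_n/(2π) = 202.5/6.283 = 32.23 Hz.

32.2 Hz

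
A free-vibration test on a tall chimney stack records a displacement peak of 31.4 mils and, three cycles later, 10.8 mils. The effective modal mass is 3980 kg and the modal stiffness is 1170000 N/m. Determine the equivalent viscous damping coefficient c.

7720 N·s/m

Logarithmic decrement δ = (1/n)·ln(x₀/x_n) = (1/3)·ln(31.4/10.8) = (1/3)·ln(2.907) = 0.3558.
ζ = δ/√(4π² + δ²) = 0.3558/√(39.48 + 0.127) = 0.3558/6.293 = 0.05653.
c = ζ · 2√(km) = 0.05653 × 2√(1170000 × 3980) = 0.05653 × 136500 = 7715 N·s/m.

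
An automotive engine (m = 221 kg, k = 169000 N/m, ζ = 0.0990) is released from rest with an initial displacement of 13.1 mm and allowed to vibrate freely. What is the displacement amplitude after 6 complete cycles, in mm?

0.308 mm

Logarithmic decrement δ = 2πζ/√(1 − ζ²) = 2π × 0.09900/√(1 − 0.00980) = 0.6251.
After n cycles, x_n/x₀ = e^(−nδ), so x_6 = 13.1 × e^(−6 × 0.6251) = 13.1 × 0.02350 = 0.3079 mm.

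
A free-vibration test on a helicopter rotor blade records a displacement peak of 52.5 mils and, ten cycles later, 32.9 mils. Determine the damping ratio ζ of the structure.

Logarithmic decrement δ = (1/n)·ln(x₀/x_n) = (1/10)·ln(52.5/32.9) = (1/10)·ln(1.596) = 0.04673.
ζ = δ/√(4π² + δ²) = 0.04673/√(39.48 + 0.00218) = 0.04673/6.283 = 0.007438.

0.00744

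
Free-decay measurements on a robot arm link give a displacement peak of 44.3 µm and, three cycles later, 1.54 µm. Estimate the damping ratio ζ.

0.175

Logarithmic decrement δ = (1/n)·ln(x₀/x_n) = (1/3)·ln(44.3/1.54) = (1/3)·ln(28.77) = 1.120.
ζ = δ/√(4π² + δ²) = 1.120/√(39.48 + 1.25) = 1.120/6.382 = 0.1754.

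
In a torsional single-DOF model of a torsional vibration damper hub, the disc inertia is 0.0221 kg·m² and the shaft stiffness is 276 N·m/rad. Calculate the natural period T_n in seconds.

ω_n = √(k_t/J) = √(276/0.0221) = √12490 = 111.8 rad/s.
T_n = 2π/ω_n = 6.283/111.8 = 0.05622 s.

0.0562 s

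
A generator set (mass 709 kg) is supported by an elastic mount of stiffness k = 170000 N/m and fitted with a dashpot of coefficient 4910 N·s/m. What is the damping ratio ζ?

ω_n = √(k/m) = √(170000/709) = 15.48 rad/s.
Critical damping c_c = 2√(k·m) = 2√(170000 × 709) = 21960 N·s/m, so ζ = c/c_c = 4910/21960 = 0.2236.

0.224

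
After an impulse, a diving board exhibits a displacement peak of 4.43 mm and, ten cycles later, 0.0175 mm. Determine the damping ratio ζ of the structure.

Logarithmic decrement δ = (1/n)·ln(x₀/x_n) = (1/10)·ln(4.43/0.0175) = (1/10)·ln(253.1) = 0.5534.
ζ = δ/√(4π² + δ²) = 0.5534/√(39.48 + 0.306) = 0.5534/6.308 = 0.08774.

0.0877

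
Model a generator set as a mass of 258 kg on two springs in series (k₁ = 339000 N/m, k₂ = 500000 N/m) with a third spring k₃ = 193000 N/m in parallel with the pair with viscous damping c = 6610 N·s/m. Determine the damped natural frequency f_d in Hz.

Series pair: k_s = k₁k₂/(k₁+k₂) = (339000)(500000)/(339000 + 500000) = 202000 N/m. In parallel with k₃: k_eq = 202000 + 193000 = 395000 N/m.
ω_n = √(k_eq/m) = √(395000/258) = 39.13 rad/s.
Critical damping c_c = 2√(k_eq·m) = 2√(395000 × 258) = 20190 N·s/m, so ζ = c/c_c = 6610/20190 = 0.3274.
ω_d = ω_n√(1 − ζ²) = 39.13 × √(1 − 0.107) = 36.97 rad/s.
f_d = ω_d/(2π) = 5.884 Hz.

5.88 Hz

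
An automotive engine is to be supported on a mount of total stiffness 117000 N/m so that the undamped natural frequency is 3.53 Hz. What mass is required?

238 kg

ω_n = 2πf_n = 2π × 3.53 = 22.18 rad/s.
m = k/ω_n² = 117000/22.18² = 117000/491.9 = 237.8 kg.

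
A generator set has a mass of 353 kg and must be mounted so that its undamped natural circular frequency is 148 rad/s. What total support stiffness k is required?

7730000 N/m

k = m·ω_n² = 353 × 148.0² = 353 × 21900 = 7732000 N/m.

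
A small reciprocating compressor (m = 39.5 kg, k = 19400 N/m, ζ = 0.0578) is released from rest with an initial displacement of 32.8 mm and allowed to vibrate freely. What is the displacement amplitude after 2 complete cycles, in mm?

Logarithmic decrement δ = 2πζ/√(1 − ζ²) = 2π × 0.05780/√(1 − 0.00334) = 0.3638.
After n cycles, x_n/x₀ = e^(−nδ), so x_2 = 32.8 × e^(−2 × 0.3638) = 32.8 × 0.4831 = 15.85 mm.

15.8 mm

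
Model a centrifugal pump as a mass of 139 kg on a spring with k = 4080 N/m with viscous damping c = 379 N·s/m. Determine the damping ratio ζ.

0.252

ω_n = √(k/m) = √(4080/139) = 5.418 rad/s.
Critical damping c_c = 2√(k·m) = 2√(4080 × 139) = 1506 N·s/m, so ζ = c/c_c = 379/1506 = 0.2516.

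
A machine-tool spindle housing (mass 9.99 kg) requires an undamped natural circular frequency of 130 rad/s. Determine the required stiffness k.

k = m·ω_n² = 9.99 × 130.0² = 9.99 × 16900 = 168800 N/m.

169000 N/m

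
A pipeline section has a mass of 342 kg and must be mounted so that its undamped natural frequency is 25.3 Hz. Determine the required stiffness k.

ω_n = 2πf_n = 2π × 25.3 = 159.0 rad/s.
k = m·ω_n² = 342 × 159.0² = 342 × 25270 = 8642000 N/m.

8640000 N/m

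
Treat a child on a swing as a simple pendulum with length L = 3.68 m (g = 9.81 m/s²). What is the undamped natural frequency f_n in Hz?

0.260 Hz

For a simple pendulum ω_n = √(g/L) = √(9.81/3.68) = √2.666 = 1.633 rad/s.
f_n = ω_n/(2π) = 1.633/6.283 = 0.2599 Hz.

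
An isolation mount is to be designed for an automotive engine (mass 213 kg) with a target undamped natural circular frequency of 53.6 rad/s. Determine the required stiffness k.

612000 N/m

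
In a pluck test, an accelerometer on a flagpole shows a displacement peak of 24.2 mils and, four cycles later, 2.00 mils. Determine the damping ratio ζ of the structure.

Logarithmic decrement δ = (1/n)·ln(x₀/x_n) = (1/4)·ln(24.2/2.00) = (1/4)·ln(12.10) = 0.6233.
ζ = δ/√(4π² + δ²) = 0.6233/√(39.48 + 0.389) = 0.6233/6.314 = 0.09872.

0.0987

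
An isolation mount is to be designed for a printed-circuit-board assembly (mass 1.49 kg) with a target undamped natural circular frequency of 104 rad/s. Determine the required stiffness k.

k = m·ω_n² = 1.49 × 104.0² = 1.49 × 10820 = 16120 N/m.

16100 N/m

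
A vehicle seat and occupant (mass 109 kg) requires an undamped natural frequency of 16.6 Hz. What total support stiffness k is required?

1190000 N/m

ω_n = 2πf_n = 2π × 16.6 = 104.3 rad/s.
k = m·ω_n² = 109 × 104.3² = 109 × 10880 = 1186000 N/m.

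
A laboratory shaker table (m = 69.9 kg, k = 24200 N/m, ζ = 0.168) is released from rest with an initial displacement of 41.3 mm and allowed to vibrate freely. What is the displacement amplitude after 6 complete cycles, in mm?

0.0669 mm

Logarithmic decrement δ = 2πζ/√(1 − ζ²) = 2π × 0.1680/√(1 − 0.0282) = 1.071.
After n cycles, x_n/x₀ = e^(−nδ), so x_6 = 41.3 × e^(−6 × 1.071) = 41.3 × 0.001621 = 0.06694 mm.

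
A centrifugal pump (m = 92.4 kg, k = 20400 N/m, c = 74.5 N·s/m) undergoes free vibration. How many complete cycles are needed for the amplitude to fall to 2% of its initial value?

ζ = c/(2√(km)) = 74.5/(2√(20400 × 92.4)) = 74.5/2746 = 0.02713.
Logarithmic decrement δ = 2πζ/√(1 − ζ²) = 2π × 0.02713/√(1 − 0.000736) = 0.1705.
x_n/x₀ = e^(−nδ) ≤ 0.02; take ln: n ≥ ln(1/0.02)/δ = 3.912/0.1705 = 22.94.
So 23 complete cycles are required.

23 cycles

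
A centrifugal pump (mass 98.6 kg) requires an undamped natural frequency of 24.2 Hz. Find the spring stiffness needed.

ω_n = 2πf_n = 2π × 24.2 = 152.1 rad/s.
k = m·ω_n² = 98.6 × 152.1² = 98.6 × 23120 = 2280000 N/m.

2280000 N/m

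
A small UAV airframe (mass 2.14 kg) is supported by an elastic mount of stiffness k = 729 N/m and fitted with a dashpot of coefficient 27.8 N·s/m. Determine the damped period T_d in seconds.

0.364 s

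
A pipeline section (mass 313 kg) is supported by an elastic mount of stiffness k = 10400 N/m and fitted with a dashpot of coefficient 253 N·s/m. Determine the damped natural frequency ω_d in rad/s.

ω_n = √(k/m) = √(10400/313) = 5.764 rad/s.
Critical damping c_c = 2√(k·m) = 2√(10400 × 313) = 3608 N·s/m, so ζ = c/c_c = 253/3608 = 0.07011.
ω_d = ω_n√(1 − ζ²) = 5.764 × √(1 − 0.00492) = 5.750 rad/s.

5.75 rad/s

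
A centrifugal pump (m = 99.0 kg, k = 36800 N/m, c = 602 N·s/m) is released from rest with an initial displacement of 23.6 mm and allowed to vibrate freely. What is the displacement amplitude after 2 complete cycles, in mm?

3.17 mm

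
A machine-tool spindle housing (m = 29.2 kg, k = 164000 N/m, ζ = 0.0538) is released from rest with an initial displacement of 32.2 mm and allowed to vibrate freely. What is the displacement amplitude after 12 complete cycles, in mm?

0.554 mm

Logarithmic decrement δ = 2πζ/√(1 − ζ²) = 2π × 0.05380/√(1 − 0.00289) = 0.3385.
After n cycles, x_n/x₀ = e^(−nδ), so x_12 = 32.2 × e^(−12 × 0.3385) = 32.2 × 0.01721 = 0.5541 mm.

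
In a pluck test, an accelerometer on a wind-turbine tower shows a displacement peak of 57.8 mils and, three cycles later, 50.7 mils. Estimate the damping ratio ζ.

0.00695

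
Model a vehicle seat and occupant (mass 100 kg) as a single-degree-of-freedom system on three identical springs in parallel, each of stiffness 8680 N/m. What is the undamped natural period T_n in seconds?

Parallel springs add: k_eq = 3 × 8680 = 26040 N/m.
ω_n = √(k_eq/m) = √(26040/100) = √260.4 = 16.14 rad/s.
T_n = 2π/ω_n = 6.283/16.14 = 0.3894 s.

0.389 s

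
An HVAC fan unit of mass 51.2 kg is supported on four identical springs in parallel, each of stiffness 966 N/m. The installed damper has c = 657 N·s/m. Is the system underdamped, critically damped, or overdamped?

underdamped

Parallel springs add: k_eq = 4 × 966 = 3864 N/m.
c_c = 2√(k_eq·m) = 889.6 N·s/m; ζ = c/c_c = 657/889.6 = 0.739.
Since ζ < 1 the system is underdamped.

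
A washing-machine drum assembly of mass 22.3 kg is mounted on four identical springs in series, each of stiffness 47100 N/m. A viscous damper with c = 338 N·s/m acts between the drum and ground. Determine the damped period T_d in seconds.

Series springs: 1/k_eq = 4/47100, so k_eq = 47100/4 = 11780 N/m.
ω_n = √(k_eq/m) = √(11780/22.3) = 22.98 rad/s.
Critical damping c_c = 2√(k_eq·m) = 2√(11780 × 22.3) = 1025 N·s/m, so ζ = c/c_c = 338/1025 = 0.3298.
ω_d = ω_n√(1 − ζ²) = 22.98 × √(1 − 0.109) = 21.69 rad/s.
T_d = 2π/ω_d = 0.2896 s.

0.290 s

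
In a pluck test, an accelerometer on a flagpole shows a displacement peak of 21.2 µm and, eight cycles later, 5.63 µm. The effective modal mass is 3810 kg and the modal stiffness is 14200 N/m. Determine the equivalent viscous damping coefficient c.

388 N·s/m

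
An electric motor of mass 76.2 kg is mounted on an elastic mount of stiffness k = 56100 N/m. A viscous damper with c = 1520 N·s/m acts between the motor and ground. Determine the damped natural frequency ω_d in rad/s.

ω_n = √(k/m) = √(56100/76.2) = 27.13 rad/s.
Critical damping c_c = 2√(k·m) = 2√(56100 × 76.2) = 4135 N·s/m, so ζ = c/c_c = 1520/4135 = 0.3676.
ω_d = ω_n√(1 − ζ²) = 27.13 × √(1 − 0.135) = 25.23 rad/s.

25.2 rad/s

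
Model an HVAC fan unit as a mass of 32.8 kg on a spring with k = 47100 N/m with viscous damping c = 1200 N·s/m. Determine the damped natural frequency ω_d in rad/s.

ω_n = √(k/m) = √(47100/32.8) = 37.89 rad/s.
Critical damping c_c = 2√(k·m) = 2√(47100 × 32.8) = 2486 N·s/m, so ζ = c/c_c = 1200/2486 = 0.4827.
ω_d = ω_n√(1 − ζ²) = 37.89 × √(1 − 0.233) = 33.19 rad/s.

33.2 rad/s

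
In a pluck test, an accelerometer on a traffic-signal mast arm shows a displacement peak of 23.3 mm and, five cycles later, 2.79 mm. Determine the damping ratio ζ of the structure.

0.0674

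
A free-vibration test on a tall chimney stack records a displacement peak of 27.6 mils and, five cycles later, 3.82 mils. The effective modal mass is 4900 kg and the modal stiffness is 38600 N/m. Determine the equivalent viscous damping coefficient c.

Logarithmic decrement δ = (1/n)·ln(x₀/x_n) = (1/5)·ln(27.6/3.82) = (1/5)·ln(7.225) = 0.3955.
ζ = δ/√(4π² + δ²) = 0.3955/√(39.48 + 0.156) = 0.3955/6.296 = 0.06282.
c = ζ · 2√(km) = 0.06282 × 2√(38600 × 4900) = 0.06282 × 27510 = 1728 N·s/m.

1730 N·s/m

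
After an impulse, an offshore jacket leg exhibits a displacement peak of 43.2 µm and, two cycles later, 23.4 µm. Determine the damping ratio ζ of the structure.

Logarithmic decrement δ = (1/n)·ln(x₀/x_n) = (1/2)·ln(43.2/23.4) = (1/2)·ln(1.846) = 0.3066.
ζ = δ/√(4π² + δ²) = 0.3066/√(39.48 + 0.0940) = 0.3066/6.291 = 0.04873.

0.0487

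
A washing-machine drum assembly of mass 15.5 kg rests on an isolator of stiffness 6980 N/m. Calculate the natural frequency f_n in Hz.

3.38 Hz

ω_n = √(k/m) = √(6980/15.5) = √450.3 = 21.22 rad/s.
f_n = ω_n/(2π) = 21.22/6.283 = 3.377 Hz.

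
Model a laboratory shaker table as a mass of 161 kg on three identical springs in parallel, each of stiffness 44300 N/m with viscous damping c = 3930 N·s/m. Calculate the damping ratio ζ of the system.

Parallel springs add: k_eq = 3 × 44300 = 132900 N/m.
ω_n = √(k_eq/m) = √(132900/161) = 28.73 rad/s.
Critical damping c_c = 2√(k_eq·m) = 2√(132900 × 161) = 9251 N·s/m, so ζ = c/c_c = 3930/9251 = 0.4248.

0.425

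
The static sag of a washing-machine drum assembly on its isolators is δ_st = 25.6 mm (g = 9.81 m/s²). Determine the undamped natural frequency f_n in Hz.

ω_n = √(g/δ_st) = √(9.81/0.0256) = √383.2 = 19.58 rad/s.
f_n = ω_n/(2π) = 19.58/6.283 = 3.116 Hz.

3.12 Hz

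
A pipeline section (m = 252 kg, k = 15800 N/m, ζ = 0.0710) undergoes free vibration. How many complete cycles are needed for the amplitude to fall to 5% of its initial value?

7 cycles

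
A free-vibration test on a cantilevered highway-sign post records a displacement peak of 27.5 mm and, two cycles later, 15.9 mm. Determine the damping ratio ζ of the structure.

Logarithmic decrement δ = (1/n)·ln(x₀/x_n) = (1/2)·ln(27.5/15.9) = (1/2)·ln(1.730) = 0.2739.
ζ = δ/√(4π² + δ²) = 0.2739/√(39.48 + 0.0750) = 0.2739/6.289 = 0.04356.

0.0436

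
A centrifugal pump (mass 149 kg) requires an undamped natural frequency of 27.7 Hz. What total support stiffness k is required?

4510000 N/m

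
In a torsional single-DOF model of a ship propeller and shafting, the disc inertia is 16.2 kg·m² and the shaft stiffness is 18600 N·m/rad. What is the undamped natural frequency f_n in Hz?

ω_n = √(k_t/J) = √(18600/16.2) = √1148 = 33.88 rad/s.
f_n = ω_n/(2π) = 33.88/6.283 = 5.393 Hz.

5.39 Hz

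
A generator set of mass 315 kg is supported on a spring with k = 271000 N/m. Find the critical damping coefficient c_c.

c_c = 2√(k·m) = 2√(271000 × 315) = 2 × 9239 = 18480 N·s/m.

18500 N·s/m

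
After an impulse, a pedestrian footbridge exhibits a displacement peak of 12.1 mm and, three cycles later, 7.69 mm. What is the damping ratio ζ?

Logarithmic decrement δ = (1/n)·ln(x₀/x_n) = (1/3)·ln(12.1/7.69) = (1/3)·ln(1.573) = 0.1511.
ζ = δ/√(4π² + δ²) = 0.1511/√(39.48 + 0.0228) = 0.1511/6.285 = 0.02404.

0.0240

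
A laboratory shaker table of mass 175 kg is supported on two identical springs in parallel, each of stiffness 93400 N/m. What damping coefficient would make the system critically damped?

11400 N·s/m

Parallel springs add: k_eq = 2 × 93400 = 186800 N/m.
c_c = 2√(k_eq·m) = 2√(186800 × 175) = 2 × 5718 = 11440 N·s/m.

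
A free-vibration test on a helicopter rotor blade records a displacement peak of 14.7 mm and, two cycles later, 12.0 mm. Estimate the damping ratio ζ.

0.0161

Logarithmic decrement δ = (1/n)·ln(x₀/x_n) = (1/2)·ln(14.7/12.0) = (1/2)·ln(1.225) = 0.1015.
ζ = δ/√(4π² + δ²) = 0.1015/√(39.48 + 0.0103) = 0.1015/6.284 = 0.01615.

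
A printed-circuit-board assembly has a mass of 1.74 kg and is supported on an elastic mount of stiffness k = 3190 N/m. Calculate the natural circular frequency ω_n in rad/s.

ω_n = √(k/m) = √(3190/1.74) = √1833 = 42.82 rad/s.

42.8 rad/s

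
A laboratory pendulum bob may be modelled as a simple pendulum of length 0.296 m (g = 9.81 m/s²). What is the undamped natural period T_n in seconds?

For a simple pendulum ω_n = √(g/L) = √(9.81/0.296) = √33.14 = 5.757 rad/s.
T_n = 2π/ω_n = 6.283/5.757 = 1.091 s.

1.09 s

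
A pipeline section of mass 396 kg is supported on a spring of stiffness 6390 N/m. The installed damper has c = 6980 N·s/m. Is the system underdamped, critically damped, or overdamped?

overdamped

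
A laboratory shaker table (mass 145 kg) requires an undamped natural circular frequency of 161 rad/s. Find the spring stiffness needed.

3760000 N/m

k = m·ω_n² = 145 × 161.0² = 145 × 25920 = 3759000 N/m.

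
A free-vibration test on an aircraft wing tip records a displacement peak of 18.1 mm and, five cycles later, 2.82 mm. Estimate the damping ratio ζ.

0.0591

Logarithmic decrement δ = (1/n)·ln(x₀/x_n) = (1/5)·ln(18.1/2.82) = (1/5)·ln(6.418) = 0.3718.
ζ = δ/√(4π² + δ²) = 0.3718/√(39.48 + 0.138) = 0.3718/6.294 = 0.05908.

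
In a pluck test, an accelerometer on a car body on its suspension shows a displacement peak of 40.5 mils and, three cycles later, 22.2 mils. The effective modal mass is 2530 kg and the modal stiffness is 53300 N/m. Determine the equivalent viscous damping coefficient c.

740 N·s/m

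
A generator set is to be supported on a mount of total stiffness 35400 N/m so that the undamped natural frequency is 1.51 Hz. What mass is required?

ω_n = 2πf_n = 2π × 1.51 = 9.488 rad/s.
m = k/ω_n² = 35400/9.488² = 35400/90.01 = 393.3 kg.

393 kg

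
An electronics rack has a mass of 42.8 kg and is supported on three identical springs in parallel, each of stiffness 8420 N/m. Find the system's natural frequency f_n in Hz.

3.87 Hz

Parallel springs add: k_eq = 3 × 8420 = 25260 N/m.
ω_n = √(k_eq/m) = √(25260/42.8) = √590.2 = 24.29 rad/s.
f_n = ω_n/(2π) = 24.29/6.283 = 3.866 Hz.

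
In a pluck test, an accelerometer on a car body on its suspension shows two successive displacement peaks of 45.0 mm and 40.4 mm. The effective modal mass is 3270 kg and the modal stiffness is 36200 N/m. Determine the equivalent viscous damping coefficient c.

Logarithmic decrement δ = (1/n)·ln(x₀/x_n) = (1/1)·ln(45.0/40.4) = (1/1)·ln(1.114) = 0.1078.
ζ = δ/√(4π² + δ²) = 0.1078/√(39.48 + 0.0116) = 0.1078/6.284 = 0.01716.
c = ζ · 2√(km) = 0.01716 × 2√(36200 × 3270) = 0.01716 × 21760 = 373.4 N·s/m.

373 N·s/m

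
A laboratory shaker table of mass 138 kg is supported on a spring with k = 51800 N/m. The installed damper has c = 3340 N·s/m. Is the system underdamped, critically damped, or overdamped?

underdamped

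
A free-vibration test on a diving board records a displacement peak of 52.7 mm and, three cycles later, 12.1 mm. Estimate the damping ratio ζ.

Logarithmic decrement δ = (1/n)·ln(x₀/x_n) = (1/3)·ln(52.7/12.1) = (1/3)·ln(4.355) = 0.4905.
ζ = δ/√(4π² + δ²) = 0.4905/√(39.48 + 0.241) = 0.4905/6.302 = 0.07782.

0.0778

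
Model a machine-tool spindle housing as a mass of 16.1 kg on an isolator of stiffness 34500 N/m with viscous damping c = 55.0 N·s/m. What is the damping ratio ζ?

ω_n = √(k/m) = √(34500/16.1) = 46.29 rad/s.
Critical damping c_c = 2√(k·m) = 2√(34500 × 16.1) = 1491 N·s/m, so ζ = c/c_c = 55.0/1491 = 0.03690.

0.0369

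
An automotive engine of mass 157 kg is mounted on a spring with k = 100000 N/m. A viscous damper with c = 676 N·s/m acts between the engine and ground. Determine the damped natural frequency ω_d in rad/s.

25.1 rad/s

ω_n = √(k/m) = √(100000/157) = 25.24 rad/s.
Critical damping c_c = 2√(k·m) = 2√(100000 × 157) = 7925 N·s/m, so ζ = c/c_c = 676/7925 = 0.08530.
ω_d = ω_n√(1 − ζ²) = 25.24 × √(1 − 0.00728) = 25.15 rad/s.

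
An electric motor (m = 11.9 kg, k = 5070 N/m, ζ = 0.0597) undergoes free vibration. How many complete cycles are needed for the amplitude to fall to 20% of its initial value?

Logarithmic decrement δ = 2πζ/√(1 − ζ²) = 2π × 0.05970/√(1 − 0.00356) = 0.3758.
x_n/x₀ = e^(−nδ) ≤ 0.2; take ln: n ≥ ln(1/0.2)/δ = 1.609/0.3758 = 4.283.
So 5 complete cycles are required.

5 cycles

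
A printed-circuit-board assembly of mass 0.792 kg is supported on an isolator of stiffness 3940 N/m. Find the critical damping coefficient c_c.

112 N·s/m

c_c = 2√(k·m) = 2√(3940 × 0.792) = 2 × 55.86 = 111.7 N·s/m.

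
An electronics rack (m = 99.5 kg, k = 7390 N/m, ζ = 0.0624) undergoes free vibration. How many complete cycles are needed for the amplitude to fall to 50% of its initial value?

Logarithmic decrement δ = 2πζ/√(1 − ζ²) = 2π × 0.06240/√(1 − 0.00389) = 0.3928.
x_n/x₀ = e^(−nδ) ≤ 0.5; take ln: n ≥ ln(1/0.5)/δ = 0.6931/0.3928 = 1.764.
So 2 complete cycles are required.

2 cycles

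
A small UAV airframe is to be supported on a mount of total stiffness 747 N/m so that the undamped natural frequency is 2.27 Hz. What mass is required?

3.67 kg

ω_n = 2πf_n = 2π × 2.27 = 14.26 rad/s.
m = k/ω_n² = 747/14.26² = 747/203.4 = 3.672 kg.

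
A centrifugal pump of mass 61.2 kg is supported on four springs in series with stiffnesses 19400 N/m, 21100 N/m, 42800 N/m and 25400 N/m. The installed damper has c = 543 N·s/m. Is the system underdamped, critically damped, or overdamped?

underdamped

Series springs: 1/k_eq = 1/19400 + 1/21100 + 1/42800 + 1/25400 = 0.0001617, so k_eq = 6185 N/m.
c_c = 2√(k_eq·m) = 1231 N·s/m; ζ = c/c_c = 543/1231 = 0.441.
Since ζ < 1 the system is underdamped.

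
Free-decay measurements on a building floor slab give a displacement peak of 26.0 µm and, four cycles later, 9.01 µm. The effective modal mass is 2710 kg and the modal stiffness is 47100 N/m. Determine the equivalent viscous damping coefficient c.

Logarithmic decrement δ = (1/n)·ln(x₀/x_n) = (1/4)·ln(26.0/9.01) = (1/4)·ln(2.886) = 0.2649.
ζ = δ/√(4π² + δ²) = 0.2649/√(39.48 + 0.0702) = 0.2649/6.289 = 0.04213.
c = ζ · 2√(km) = 0.04213 × 2√(47100 × 2710) = 0.04213 × 22600 = 951.9 N·s/m.

952 N·s/m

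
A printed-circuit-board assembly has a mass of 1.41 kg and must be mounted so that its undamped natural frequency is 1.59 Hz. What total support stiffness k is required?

ω_n = 2πf_n = 2π × 1.59 = 9.990 rad/s.
k = m·ω_n² = 1.41 × 9.990² = 1.41 × 99.81 = 140.7 N/m.

141 N/m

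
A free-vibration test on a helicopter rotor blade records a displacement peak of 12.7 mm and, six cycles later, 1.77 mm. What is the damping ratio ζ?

Logarithmic decrement δ = (1/n)·ln(x₀/x_n) = (1/6)·ln(12.7/1.77) = (1/6)·ln(7.175) = 0.3284.
ζ = δ/√(4π² + δ²) = 0.3284/√(39.48 + 0.108) = 0.3284/6.292 = 0.05220.

0.0522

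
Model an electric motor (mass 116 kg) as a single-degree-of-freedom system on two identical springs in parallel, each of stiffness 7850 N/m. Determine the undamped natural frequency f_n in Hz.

Parallel springs add: k_eq = 2 × 7850 = 15700 N/m.
ω_n = √(k_eq/m) = √(15700/116) = √135.3 = 11.63 rad/s.
f_n = ω_n/(2π) = 11.63/6.283 = 1.852 Hz.

1.85 Hz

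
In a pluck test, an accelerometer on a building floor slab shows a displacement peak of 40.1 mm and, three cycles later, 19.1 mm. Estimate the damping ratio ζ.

0.0393

Logarithmic decrement δ = (1/n)·ln(x₀/x_n) = (1/3)·ln(40.1/19.1) = (1/3)·ln(2.099) = 0.2472.
ζ = δ/√(4π² + δ²) = 0.2472/√(39.48 + 0.0611) = 0.2472/6.288 = 0.03932.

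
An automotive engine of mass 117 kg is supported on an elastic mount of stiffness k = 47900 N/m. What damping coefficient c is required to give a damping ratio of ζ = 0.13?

616 N·s/m

c_c = 2√(k·m) = 2√(47900 × 117) = 4735 N·s/m.
c = ζ·c_c = 0.13 × 4735 = 615.5 N·s/m.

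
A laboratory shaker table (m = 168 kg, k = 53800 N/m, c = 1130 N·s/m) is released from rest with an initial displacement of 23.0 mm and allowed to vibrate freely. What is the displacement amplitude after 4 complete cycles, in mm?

ζ = c/(2√(km)) = 1130/(2√(53800 × 168)) = 1130/6013 = 0.1879.
Logarithmic decrement δ = 2πζ/√(1 − ζ²) = 2π × 0.1879/√(1 − 0.0353) = 1.202.
After n cycles, x_n/x₀ = e^(−nδ), so x_4 = 23.0 × e^(−4 × 1.202) = 23.0 × 0.008156 = 0.1876 mm.

0.188 mm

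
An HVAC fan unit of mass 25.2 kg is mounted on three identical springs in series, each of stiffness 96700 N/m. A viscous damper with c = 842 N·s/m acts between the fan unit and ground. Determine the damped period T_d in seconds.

0.199 s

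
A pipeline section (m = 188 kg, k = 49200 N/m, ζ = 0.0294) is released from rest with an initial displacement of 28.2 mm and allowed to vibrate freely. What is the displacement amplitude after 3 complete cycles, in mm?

Logarithmic decrement δ = 2πζ/√(1 − ζ²) = 2π × 0.02940/√(1 − 0.000864) = 0.1848.
After n cycles, x_n/x₀ = e^(−nδ), so x_3 = 28.2 × e^(−3 × 0.1848) = 28.2 × 0.5744 = 16.20 mm.

16.2 mm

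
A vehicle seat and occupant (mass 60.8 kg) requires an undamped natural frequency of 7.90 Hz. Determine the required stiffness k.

ω_n = 2πf_n = 2π × 7.90 = 49.64 rad/s.
k = m·ω_n² = 60.8 × 49.64² = 60.8 × 2464 = 149800 N/m.

150000 N/m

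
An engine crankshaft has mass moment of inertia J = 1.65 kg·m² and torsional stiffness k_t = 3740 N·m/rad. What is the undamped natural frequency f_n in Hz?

ω_n = √(k_t/J) = √(3740/1.65) = √2267 = 47.61 rad/s.
f_n = ω_n/(2π) = 47.61/6.283 = 7.577 Hz.

7.58 Hz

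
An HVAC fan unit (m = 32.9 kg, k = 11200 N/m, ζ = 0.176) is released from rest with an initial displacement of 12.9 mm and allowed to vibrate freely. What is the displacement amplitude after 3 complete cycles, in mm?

Logarithmic decrement δ = 2πζ/√(1 − ζ²) = 2π × 0.1760/√(1 − 0.0310) = 1.123.
After n cycles, x_n/x₀ = e^(−nδ), so x_3 = 12.9 × e^(−3 × 1.123) = 12.9 × 0.03439 = 0.4436 mm.

0.444 mm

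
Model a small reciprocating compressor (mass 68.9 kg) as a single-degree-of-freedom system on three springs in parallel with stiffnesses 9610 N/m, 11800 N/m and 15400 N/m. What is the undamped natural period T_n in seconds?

0.272 s

Parallel springs add: k_eq = 9610 + 11800 + 15400 = 36810 N/m.
ω_n = √(k_eq/m) = √(36810/68.9) = √534.3 = 23.11 rad/s.
T_n = 2π/ω_n = 6.283/23.11 = 0.2718 s.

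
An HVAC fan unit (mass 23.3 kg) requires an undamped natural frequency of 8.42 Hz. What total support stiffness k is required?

ω_n = 2πf_n = 2π × 8.42 = 52.90 rad/s.
k = m·ω_n² = 23.3 × 52.90² = 23.3 × 2799 = 65210 N/m.

65200 N/m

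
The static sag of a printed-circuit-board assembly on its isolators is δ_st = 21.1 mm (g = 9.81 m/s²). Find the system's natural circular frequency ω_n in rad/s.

ω_n = √(g/δ_st) = √(9.81/0.0211) = √464.9 = 21.56 rad/s.

21.6 rad/s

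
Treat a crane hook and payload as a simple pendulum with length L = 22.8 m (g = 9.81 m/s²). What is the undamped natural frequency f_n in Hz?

For a simple pendulum ω_n = √(g/L) = √(9.81/22.8) = √0.4303 = 0.6559 rad/s.
f_n = ω_n/(2π) = 0.6559/6.283 = 0.1044 Hz.

0.104 Hz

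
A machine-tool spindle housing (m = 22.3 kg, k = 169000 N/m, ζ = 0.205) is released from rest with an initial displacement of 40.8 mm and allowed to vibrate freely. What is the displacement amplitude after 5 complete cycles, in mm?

Logarithmic decrement δ = 2πζ/√(1 − ζ²) = 2π × 0.2050/√(1 − 0.0420) = 1.316.
After n cycles, x_n/x₀ = e^(−nδ), so x_5 = 40.8 × e^(−5 × 1.316) = 40.8 × 0.001388 = 0.05662 mm.

0.0566 mm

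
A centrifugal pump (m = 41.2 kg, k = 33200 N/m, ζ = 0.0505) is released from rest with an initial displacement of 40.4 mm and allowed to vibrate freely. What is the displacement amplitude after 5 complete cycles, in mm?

Logarithmic decrement δ = 2πζ/√(1 − ζ²) = 2π × 0.05050/√(1 − 0.00255) = 0.3177.
After n cycles, x_n/x₀ = e^(−nδ), so x_5 = 40.4 × e^(−5 × 0.3177) = 40.4 × 0.2042 = 8.251 mm.

8.25 mm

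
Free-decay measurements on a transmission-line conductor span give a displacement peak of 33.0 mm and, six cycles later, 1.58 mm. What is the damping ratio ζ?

0.0804

Logarithmic decrement δ = (1/n)·ln(x₀/x_n) = (1/6)·ln(33.0/1.58) = (1/6)·ln(20.89) = 0.5065.
ζ = δ/√(4π² + δ²) = 0.5065/√(39.48 + 0.257) = 0.5065/6.304 = 0.08035.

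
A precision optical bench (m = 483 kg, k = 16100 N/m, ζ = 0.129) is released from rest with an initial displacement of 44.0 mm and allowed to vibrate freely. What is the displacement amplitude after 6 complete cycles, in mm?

0.326 mm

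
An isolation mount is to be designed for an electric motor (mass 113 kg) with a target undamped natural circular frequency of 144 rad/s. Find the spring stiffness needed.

2340000 N/m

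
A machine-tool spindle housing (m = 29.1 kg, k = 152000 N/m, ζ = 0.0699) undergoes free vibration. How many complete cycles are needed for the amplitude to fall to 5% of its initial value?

Logarithmic decrement δ = 2πζ/√(1 − ζ²) = 2π × 0.06990/√(1 − 0.00489) = 0.4403.
x_n/x₀ = e^(−nδ) ≤ 0.05; take ln: n ≥ ln(1/0.05)/δ = 2.996/0.4403 = 6.804.
So 7 complete cycles are required.

7 cycles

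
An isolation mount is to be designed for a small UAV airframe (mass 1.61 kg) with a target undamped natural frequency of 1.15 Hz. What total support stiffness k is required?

84.1 N/m

ω_n = 2πf_n = 2π × 1.15 = 7.226 rad/s.
k = m·ω_n² = 1.61 × 7.226² = 1.61 × 52.21 = 84.06 N/m.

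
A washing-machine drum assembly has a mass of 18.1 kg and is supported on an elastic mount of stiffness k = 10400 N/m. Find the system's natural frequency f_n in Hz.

ω_n = √(k/m) = √(10400/18.1) = √574.6 = 23.97 rad/s.
f_n = ω_n/(2π) = 23.97/6.283 = 3.815 Hz.

3.82 Hz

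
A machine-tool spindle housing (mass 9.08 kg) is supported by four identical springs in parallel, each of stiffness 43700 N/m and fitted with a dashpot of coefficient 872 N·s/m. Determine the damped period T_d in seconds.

0.0483 s

Parallel springs add: k_eq = 4 × 43700 = 174800 N/m.
ω_n = √(k_eq/m) = √(174800/9.08) = 138.7 rad/s.
Critical damping c_c = 2√(k_eq·m) = 2√(174800 × 9.08) = 2520 N·s/m, so ζ = c/c_c = 872/2520 = 0.3461.
ω_d = ω_n√(1 − ζ²) = 138.7 × √(1 − 0.120) = 130.2 rad/s.
T_d = 2π/ω_d = 0.04827 s.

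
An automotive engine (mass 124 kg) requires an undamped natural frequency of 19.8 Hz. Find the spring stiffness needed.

1920000 N/m

ω_n = 2πf_n = 2π × 19.8 = 124.4 rad/s.
k = m·ω_n² = 124 × 124.4² = 124 × 15480 = 1919000 N/m.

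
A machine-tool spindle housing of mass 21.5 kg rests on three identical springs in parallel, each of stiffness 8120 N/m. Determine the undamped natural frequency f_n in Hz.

5.36 Hz

Parallel springs add: k_eq = 3 × 8120 = 24360 N/m.
ω_n = √(k_eq/m) = √(24360/21.5) = √1133 = 33.66 rad/s.
f_n = ω_n/(2π) = 33.66/6.283 = 5.357 Hz.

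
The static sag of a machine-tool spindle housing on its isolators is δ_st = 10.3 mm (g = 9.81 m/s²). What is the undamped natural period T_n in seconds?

0.204 s

ω_n = √(g/δ_st) = √(9.81/0.0103) = √952.4 = 30.86 rad/s.
T_n = 2π/ω_n = 6.283/30.86 = 0.2036 s.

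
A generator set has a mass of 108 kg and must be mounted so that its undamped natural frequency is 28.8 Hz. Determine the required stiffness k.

3540000 N/m

ω_n = 2πf_n = 2π × 28.8 = 181.0 rad/s.
k = m·ω_n² = 108 × 181.0² = 108 × 32740 = 3536000 N/m.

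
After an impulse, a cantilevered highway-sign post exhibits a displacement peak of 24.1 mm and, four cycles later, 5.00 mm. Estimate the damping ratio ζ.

Logarithmic decrement δ = (1/n)·ln(x₀/x_n) = (1/4)·ln(24.1/5.00) = (1/4)·ln(4.820) = 0.3932.
ζ = δ/√(4π² + δ²) = 0.3932/√(39.48 + 0.155) = 0.3932/6.295 = 0.06246.

0.0625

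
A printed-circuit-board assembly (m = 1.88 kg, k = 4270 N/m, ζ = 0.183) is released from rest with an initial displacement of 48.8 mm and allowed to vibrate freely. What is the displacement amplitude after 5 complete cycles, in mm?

Logarithmic decrement δ = 2πζ/√(1 − ζ²) = 2π × 0.1830/√(1 − 0.0335) = 1.170.
After n cycles, x_n/x₀ = e^(−nδ), so x_5 = 48.8 × e^(−5 × 1.170) = 48.8 × 0.002886 = 0.1408 mm.

0.141 mm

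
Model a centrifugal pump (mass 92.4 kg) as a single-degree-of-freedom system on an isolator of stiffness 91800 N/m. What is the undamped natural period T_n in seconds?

0.199 s

ω_n = √(k/m) = √(91800/92.4) = √993.5 = 31.52 rad/s.
T_n = 2π/ω_n = 6.283/31.52 = 0.1993 s.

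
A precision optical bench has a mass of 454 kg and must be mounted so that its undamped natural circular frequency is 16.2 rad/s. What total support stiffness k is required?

k = m·ω_n² = 454 × 16.20² = 454 × 262.4 = 119100 N/m.

119000 N/m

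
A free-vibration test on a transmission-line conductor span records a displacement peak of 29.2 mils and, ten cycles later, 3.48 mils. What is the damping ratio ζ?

0.0338

Logarithmic decrement δ = (1/n)·ln(x₀/x_n) = (1/10)·ln(29.2/3.48) = (1/10)·ln(8.391) = 0.2127.
ζ = δ/√(4π² + δ²) = 0.2127/√(39.48 + 0.0452) = 0.2127/6.287 = 0.03384.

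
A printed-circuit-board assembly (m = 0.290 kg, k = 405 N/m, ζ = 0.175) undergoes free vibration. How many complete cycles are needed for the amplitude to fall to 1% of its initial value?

Logarithmic decrement δ = 2πζ/√(1 − ζ²) = 2π × 0.1750/√(1 − 0.0306) = 1.117.
x_n/x₀ = e^(−nδ) ≤ 0.01; take ln: n ≥ ln(1/0.01)/δ = 4.605/1.117 = 4.124.
So 5 complete cycles are required.

5 cycles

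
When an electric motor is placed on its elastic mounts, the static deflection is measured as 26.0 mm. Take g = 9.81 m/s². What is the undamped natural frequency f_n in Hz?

3.09 Hz

ω_n = √(g/δ_st) = √(9.81/0.0260) = √377.3 = 19.42 rad/s.
f_n = ω_n/(2π) = 19.42/6.283 = 3.091 Hz.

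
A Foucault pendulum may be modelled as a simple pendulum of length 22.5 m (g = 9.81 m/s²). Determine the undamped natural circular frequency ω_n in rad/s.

0.660 rad/s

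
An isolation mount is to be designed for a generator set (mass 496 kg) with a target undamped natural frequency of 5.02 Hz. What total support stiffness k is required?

493000 N/m

ω_n = 2πf_n = 2π × 5.02 = 31.54 rad/s.
k = m·ω_n² = 496 × 31.54² = 496 × 994.9 = 493500 N/m.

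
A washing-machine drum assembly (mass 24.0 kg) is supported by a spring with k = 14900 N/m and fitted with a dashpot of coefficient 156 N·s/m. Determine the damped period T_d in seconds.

ω_n = √(k/m) = √(14900/24.0) = 24.92 rad/s.
Critical damping c_c = 2√(k·m) = 2√(14900 × 24.0) = 1196 N·s/m, so ζ = c/c_c = 156/1196 = 0.1304.
ω_d = ω_n√(1 − ζ²) = 24.92 × √(1 − 0.0170) = 24.70 rad/s.
T_d = 2π/ω_d = 0.2543 s.

0.254 s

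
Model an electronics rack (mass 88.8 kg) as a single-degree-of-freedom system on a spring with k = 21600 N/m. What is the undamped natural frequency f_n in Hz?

2.48 Hz

ω_n = √(k/m) = √(21600/88.8) = √243.2 = 15.60 rad/s.
f_n = ω_n/(2π) = 15.60/6.283 = 2.482 Hz.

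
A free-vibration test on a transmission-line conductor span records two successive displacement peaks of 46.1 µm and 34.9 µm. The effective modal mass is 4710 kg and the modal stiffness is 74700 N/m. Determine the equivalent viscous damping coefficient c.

1660 N·s/m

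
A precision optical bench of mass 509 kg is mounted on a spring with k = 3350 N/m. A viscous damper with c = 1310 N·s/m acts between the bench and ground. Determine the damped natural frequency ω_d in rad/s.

2.22 rad/s

ω_n = √(k/m) = √(3350/509) = 2.565 rad/s.
Critical damping c_c = 2√(k·m) = 2√(3350 × 509) = 2612 N·s/m, so ζ = c/c_c = 1310/2612 = 0.5016.
ω_d = ω_n√(1 − ζ²) = 2.565 × √(1 − 0.252) = 2.219 rad/s.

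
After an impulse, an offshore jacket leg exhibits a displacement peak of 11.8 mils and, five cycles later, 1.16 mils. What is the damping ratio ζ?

0.0736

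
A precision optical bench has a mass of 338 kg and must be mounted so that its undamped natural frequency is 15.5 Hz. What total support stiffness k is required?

ω_n = 2πf_n = 2π × 15.5 = 97.39 rad/s.
k = m·ω_n² = 338 × 97.39² = 338 × 9485 = 3206000 N/m.

3210000 N/m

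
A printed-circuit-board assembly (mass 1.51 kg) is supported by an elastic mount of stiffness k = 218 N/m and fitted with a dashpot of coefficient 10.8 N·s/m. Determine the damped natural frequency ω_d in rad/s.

ω_n = √(k/m) = √(218.0/1.51) = 12.02 rad/s.
Critical damping c_c = 2√(k·m) = 2√(218.0 × 1.51) = 36.29 N·s/m, so ζ = c/c_c = 10.8/36.29 = 0.2976.
ω_d = ω_n√(1 − ζ²) = 12.02 × √(1 − 0.0886) = 11.47 rad/s.

11.5 rad/s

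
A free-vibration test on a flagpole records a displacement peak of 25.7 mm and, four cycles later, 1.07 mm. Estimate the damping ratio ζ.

0.125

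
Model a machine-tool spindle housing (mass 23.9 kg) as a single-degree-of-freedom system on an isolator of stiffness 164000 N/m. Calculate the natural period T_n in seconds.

0.0759 s

ω_n = √(k/m) = √(164000/23.9) = √6862 = 82.84 rad/s.
T_n = 2π/ω_n = 6.283/82.84 = 0.07585 s.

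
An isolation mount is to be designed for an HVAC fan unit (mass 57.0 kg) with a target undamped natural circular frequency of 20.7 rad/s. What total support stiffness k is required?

k = m·ω_n² = 57.0 × 20.70² = 57.0 × 428.5 = 24420 N/m.

24400 N/m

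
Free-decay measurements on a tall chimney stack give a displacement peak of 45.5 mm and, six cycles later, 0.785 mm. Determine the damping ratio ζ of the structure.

0.107

Logarithmic decrement δ = (1/n)·ln(x₀/x_n) = (1/6)·ln(45.5/0.785) = (1/6)·ln(57.96) = 0.6766.
ζ = δ/√(4π² + δ²) = 0.6766/√(39.48 + 0.458) = 0.6766/6.320 = 0.1071.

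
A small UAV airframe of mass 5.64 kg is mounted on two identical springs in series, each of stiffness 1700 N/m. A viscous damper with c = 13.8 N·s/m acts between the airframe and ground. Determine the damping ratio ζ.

0.0997

Series springs: 1/k_eq = 2/1700, so k_eq = 1700/2 = 850.0 N/m.
ω_n = √(k_eq/m) = √(850.0/5.64) = 12.28 rad/s.
Critical damping c_c = 2√(k_eq·m) = 2√(850.0 × 5.64) = 138.5 N·s/m, so ζ = c/c_c = 13.8/138.5 = 0.09966.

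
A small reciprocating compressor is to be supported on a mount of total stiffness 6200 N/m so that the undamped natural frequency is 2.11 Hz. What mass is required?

35.3 kg

ω_n = 2πf_n = 2π × 2.11 = 13.26 rad/s.
m = k/ω_n² = 6200/13.26² = 6200/175.8 = 35.28 kg.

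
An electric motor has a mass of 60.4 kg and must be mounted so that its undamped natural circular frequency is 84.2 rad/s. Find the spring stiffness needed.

k = m·ω_n² = 60.4 × 84.20² = 60.4 × 7090 = 428200 N/m.

428000 N/m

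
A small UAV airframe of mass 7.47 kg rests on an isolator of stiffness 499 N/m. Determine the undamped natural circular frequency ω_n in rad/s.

ω_n = √(k/m) = √(499.0/7.47) = √66.80 = 8.173 rad/s.

8.17 rad/s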